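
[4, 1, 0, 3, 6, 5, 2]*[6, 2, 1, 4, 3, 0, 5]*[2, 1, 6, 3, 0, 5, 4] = [3, 6, 4, 0, 5, 2, 1]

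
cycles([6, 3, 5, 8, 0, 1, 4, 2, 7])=(0 6 4)(1 3 8 7 2 5)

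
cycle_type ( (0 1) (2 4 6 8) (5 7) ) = 2^2.4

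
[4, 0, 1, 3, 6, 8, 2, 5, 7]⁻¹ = [1, 2, 6, 3, 0, 7, 4, 8, 5]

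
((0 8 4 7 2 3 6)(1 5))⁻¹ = (0 6 3 2 7 4 8)(1 5)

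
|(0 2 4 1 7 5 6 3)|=8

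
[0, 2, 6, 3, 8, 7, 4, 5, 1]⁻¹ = [0, 8, 1, 3, 6, 7, 2, 5, 4]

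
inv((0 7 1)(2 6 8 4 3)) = (0 1 7)(2 3 4 8 6)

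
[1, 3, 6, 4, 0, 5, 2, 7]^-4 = [0, 1, 2, 3, 4, 5, 6, 7]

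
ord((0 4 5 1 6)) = 5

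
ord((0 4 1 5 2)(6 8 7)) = 15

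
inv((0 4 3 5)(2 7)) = (0 5 3 4)(2 7)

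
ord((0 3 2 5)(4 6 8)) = 12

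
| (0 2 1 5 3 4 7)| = 7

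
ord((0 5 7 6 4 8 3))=7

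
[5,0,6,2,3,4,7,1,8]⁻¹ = [1,7,3,4,5,0,2,6,8]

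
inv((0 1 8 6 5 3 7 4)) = (0 4 7 3 5 6 8 1)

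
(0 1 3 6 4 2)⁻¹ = (0 2 4 6 3 1)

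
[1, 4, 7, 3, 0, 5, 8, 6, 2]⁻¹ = [4, 0, 8, 3, 1, 5, 7, 2, 6]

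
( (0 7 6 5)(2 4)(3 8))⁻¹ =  (0 5 6 7)(2 4)(3 8)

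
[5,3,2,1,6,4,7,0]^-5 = [0,3,2,1,4,5,6,7]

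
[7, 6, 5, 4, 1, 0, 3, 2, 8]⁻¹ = [5, 4, 7, 6, 3, 2, 1, 0, 8]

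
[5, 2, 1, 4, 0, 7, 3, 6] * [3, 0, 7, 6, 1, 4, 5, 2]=[4, 7, 0, 1, 3, 2, 6, 5]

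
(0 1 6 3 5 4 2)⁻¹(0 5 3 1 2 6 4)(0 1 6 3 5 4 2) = (0 3 2 1 4 5 6)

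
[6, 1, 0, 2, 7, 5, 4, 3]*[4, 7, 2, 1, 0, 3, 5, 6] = [5, 7, 4, 2, 6, 3, 0, 1]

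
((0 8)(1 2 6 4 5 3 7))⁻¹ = (0 8)(1 7 3 5 4 6 2)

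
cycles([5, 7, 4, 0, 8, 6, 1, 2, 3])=(0 5 6 1 7 2 4 8 3) 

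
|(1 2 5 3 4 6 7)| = 7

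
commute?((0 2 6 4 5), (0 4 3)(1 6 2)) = no:(0 2 6 4 5)*(0 4 3)(1 6 2) = (0 1 6 3)(4 5), (0 4 3)(1 6 2)*(0 2 6 4 5) = (0 5)(1 4 3 2)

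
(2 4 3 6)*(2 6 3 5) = (2 4 5)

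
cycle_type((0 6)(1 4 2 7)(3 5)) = 2^2.4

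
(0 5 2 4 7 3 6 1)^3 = (0 4 6 5 7 1 2 3)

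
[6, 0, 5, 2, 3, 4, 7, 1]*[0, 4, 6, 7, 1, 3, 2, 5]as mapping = [0→2, 1→0, 2→3, 3→6, 4→7, 5→1, 6→5, 7→4]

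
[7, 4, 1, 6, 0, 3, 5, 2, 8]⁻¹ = [4, 2, 7, 5, 1, 6, 3, 0, 8]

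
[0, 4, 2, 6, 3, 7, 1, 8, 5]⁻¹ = [0, 6, 2, 4, 1, 8, 3, 5, 7]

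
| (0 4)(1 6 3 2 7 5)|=6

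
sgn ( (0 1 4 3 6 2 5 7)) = -1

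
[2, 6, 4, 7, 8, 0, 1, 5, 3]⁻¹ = [5, 6, 0, 8, 2, 7, 1, 3, 4]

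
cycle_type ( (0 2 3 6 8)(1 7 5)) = 3.5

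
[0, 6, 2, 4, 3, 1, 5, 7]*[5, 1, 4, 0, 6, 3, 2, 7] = [5, 2, 4, 6, 0, 1, 3, 7] 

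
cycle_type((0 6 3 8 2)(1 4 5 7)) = 4.5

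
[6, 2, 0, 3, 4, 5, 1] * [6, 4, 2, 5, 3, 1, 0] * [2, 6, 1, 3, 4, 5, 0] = [2, 1, 0, 5, 3, 6, 4]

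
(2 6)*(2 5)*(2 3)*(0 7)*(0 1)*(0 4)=(0 7 1 4)(2 6 5 3)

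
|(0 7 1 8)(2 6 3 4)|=4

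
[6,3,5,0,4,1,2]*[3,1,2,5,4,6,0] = [0,5,6,3,4,1,2]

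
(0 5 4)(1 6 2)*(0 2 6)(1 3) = (0 5 4 2 3 1)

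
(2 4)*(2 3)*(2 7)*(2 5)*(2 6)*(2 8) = (2 4 3 7 5 6 8)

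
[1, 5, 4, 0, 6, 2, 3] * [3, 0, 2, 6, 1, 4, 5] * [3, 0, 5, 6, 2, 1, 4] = [3, 2, 0, 6, 1, 5, 4]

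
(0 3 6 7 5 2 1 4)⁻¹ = (0 4 1 2 5 7 6 3)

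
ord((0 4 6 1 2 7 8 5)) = 8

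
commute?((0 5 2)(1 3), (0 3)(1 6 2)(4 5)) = no:(0 5 2)(1 3) * (0 3)(1 6 2)(4 5) = (0 4 5 1)(2 3 6), (0 3)(1 6 2)(4 5) * (0 5 2)(1 3) = (0 1 6)(2 3 5 4)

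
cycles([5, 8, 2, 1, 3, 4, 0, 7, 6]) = (0 5 4 3 1 8 6) 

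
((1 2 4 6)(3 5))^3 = (1 6 4 2)(3 5)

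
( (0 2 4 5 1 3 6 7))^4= (0 1)(2 3)(4 6)(5 7)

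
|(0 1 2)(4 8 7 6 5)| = 15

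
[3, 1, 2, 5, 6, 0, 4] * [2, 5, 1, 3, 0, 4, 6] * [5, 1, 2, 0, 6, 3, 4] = [0, 3, 1, 6, 4, 2, 5] 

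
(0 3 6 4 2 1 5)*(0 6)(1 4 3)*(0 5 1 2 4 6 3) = (0 2 6)(3 5)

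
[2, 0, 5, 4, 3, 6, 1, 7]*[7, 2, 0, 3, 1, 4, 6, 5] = [0, 7, 4, 1, 3, 6, 2, 5]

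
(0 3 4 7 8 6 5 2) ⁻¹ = (0 2 5 6 8 7 4 3) 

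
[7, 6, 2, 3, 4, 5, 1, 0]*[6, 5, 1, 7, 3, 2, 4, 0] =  [0, 4, 1, 7, 3, 2, 5, 6]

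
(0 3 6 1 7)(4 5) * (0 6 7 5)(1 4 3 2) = (0 2 1 5 3 7 6 4)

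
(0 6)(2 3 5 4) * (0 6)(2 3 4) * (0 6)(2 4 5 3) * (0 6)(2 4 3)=(2 5 3)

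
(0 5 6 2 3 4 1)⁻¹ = (0 1 4 3 2 6 5)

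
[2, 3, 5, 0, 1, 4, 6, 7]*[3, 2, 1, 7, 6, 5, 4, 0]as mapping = [0→1, 1→7, 2→5, 3→3, 4→2, 5→6, 6→4, 7→0]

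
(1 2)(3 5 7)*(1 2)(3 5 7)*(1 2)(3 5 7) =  (1 2)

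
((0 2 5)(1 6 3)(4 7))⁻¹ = (0 5 2)(1 3 6)(4 7)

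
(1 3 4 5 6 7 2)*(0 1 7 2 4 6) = (0 1 3 6 2 7 4 5)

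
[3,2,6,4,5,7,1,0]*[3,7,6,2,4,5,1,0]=[2,6,1,4,5,0,7,3]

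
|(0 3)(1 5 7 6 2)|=10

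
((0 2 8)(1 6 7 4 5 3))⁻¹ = (0 8 2)(1 3 5 4 7 6)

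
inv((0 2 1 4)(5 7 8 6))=(0 4 1 2)(5 6 8 7)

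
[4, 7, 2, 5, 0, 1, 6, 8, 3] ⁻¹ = [4, 5, 2, 8, 0, 3, 6, 1, 7] 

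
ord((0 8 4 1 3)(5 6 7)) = 15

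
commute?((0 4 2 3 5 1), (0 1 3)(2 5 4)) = no:(0 4 2 3 5 1) * (0 1 3)(2 5 4) = (0 2)(3 4 5), (0 1 3)(2 5 4) * (0 4 2 3 5 1) = (1 5 2)(3 4)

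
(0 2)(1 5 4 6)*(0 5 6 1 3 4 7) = (0 2 5 7)(1 6 3 4)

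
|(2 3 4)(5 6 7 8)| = 12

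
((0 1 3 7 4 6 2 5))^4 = (0 4)(1 6)(2 3)(5 7)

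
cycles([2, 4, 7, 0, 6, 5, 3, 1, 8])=(0 2 7 1 4 6 3)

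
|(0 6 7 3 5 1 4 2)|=8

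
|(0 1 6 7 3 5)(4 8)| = 6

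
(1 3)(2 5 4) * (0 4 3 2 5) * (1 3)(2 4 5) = (0 5 1 4 2)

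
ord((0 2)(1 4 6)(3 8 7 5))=12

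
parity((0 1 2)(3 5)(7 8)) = even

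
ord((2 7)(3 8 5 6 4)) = 10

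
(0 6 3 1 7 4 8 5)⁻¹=(0 5 8 4 7 1 3 6)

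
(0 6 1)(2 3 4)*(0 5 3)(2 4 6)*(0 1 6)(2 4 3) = (0 4 3)(1 5 2)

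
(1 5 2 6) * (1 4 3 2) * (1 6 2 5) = (3 5 6 4)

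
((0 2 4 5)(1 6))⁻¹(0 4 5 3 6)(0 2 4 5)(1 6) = (0 3 1 2 5)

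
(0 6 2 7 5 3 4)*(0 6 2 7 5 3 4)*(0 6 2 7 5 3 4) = (0 7 4 2 3 6 5)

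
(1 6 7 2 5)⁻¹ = (1 5 2 7 6)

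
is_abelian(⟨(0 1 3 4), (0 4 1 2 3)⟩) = no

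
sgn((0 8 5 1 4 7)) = -1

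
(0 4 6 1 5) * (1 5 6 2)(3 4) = (0 3 4 2 1 6 5)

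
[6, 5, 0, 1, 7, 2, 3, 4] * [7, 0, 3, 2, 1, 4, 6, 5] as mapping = [0→6, 1→4, 2→7, 3→0, 4→5, 5→3, 6→2, 7→1] 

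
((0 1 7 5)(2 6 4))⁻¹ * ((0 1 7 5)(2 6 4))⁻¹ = (0 7)(1 5)(2 6 4)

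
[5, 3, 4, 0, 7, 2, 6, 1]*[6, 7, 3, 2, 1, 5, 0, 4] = [5, 2, 1, 6, 4, 3, 0, 7]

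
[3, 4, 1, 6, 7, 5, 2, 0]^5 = [4, 6, 3, 7, 2, 5, 0, 1]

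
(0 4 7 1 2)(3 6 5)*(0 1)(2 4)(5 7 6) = (0 2 1 4 6 7)(3 5)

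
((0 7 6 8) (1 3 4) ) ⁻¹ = (0 8 6 7) (1 4 3) 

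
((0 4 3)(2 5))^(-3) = (2 5)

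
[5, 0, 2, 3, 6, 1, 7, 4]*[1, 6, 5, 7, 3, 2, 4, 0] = [2, 1, 5, 7, 4, 6, 0, 3]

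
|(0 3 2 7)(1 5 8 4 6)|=20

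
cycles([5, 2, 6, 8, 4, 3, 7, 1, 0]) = (0 5 3 8)(1 2 6 7)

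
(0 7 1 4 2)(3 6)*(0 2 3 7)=(1 4 3 6 7)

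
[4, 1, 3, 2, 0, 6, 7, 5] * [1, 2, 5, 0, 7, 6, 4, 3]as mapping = [0→7, 1→2, 2→0, 3→5, 4→1, 5→4, 6→3, 7→6]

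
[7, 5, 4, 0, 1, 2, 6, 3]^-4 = [3, 1, 2, 7, 4, 5, 6, 0]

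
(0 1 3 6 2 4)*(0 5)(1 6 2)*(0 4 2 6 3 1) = (0 3 6)(4 5)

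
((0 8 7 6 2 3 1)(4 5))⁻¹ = (0 1 3 2 6 7 8)(4 5)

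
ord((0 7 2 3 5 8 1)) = 7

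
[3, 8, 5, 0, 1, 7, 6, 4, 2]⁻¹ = [3, 4, 8, 0, 7, 2, 6, 5, 1]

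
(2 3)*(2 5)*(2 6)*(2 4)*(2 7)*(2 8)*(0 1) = (0 1)(2 3 5 6 4 7 8)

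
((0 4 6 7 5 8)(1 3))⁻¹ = (0 8 5 7 6 4)(1 3)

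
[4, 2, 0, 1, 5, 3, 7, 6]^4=[1, 5, 3, 4, 2, 0, 6, 7]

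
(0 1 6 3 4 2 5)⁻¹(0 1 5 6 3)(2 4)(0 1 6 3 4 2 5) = (0 3 4 1 6)(2 5)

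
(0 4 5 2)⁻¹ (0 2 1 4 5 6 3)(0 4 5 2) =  (0 1 5 2 6 3 4)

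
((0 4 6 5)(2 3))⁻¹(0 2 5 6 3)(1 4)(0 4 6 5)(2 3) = (0 5 2 4 3)(1 6)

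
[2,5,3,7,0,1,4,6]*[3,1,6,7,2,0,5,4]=[6,0,7,4,3,1,2,5]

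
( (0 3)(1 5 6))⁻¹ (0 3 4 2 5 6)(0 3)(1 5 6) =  (0 4 2 6 1 3)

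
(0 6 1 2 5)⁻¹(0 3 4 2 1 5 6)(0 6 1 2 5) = (0 1 6 3 4 5 2)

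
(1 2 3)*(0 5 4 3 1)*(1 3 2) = (0 5 4 2 3)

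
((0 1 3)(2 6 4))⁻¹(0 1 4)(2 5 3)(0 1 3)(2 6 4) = (0 6 5)(1 3 2)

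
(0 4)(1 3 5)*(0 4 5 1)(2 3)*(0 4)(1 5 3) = (0 3 5 4)(1 2)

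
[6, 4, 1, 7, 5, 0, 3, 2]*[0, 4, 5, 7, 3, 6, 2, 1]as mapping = [0→2, 1→3, 2→4, 3→1, 4→6, 5→0, 6→7, 7→5]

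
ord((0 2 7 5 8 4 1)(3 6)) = 14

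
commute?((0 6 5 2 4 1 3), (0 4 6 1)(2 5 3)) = no:(0 6 5 2 4 1 3)*(0 4 6 1)(2 5 3) = (0 1 2 6 3 4), (0 4 6 1)(2 5 3)*(0 6 5 2 4 1 3) = (0 1 6 3 4 5)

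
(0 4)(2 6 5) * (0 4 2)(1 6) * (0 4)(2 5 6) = (0 5 4)(1 2)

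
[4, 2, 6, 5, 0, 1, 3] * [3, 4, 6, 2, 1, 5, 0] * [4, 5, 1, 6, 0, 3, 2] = [5, 2, 4, 3, 6, 0, 1] 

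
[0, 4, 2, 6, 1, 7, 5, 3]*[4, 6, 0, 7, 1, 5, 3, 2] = [4, 1, 0, 3, 6, 2, 5, 7]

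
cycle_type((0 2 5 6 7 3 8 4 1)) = 9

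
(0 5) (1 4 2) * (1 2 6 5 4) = (0 4 6 5) 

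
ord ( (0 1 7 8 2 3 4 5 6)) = 9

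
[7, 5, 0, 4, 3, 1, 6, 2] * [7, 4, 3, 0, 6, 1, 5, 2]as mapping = [0→2, 1→1, 2→7, 3→6, 4→0, 5→4, 6→5, 7→3]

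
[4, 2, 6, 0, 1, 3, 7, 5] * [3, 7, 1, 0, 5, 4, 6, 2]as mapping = [0→5, 1→1, 2→6, 3→3, 4→7, 5→0, 6→2, 7→4]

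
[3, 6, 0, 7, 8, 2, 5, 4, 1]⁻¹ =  [2, 8, 5, 0, 7, 6, 1, 3, 4]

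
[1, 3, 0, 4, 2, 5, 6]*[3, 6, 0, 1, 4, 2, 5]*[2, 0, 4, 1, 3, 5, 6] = [6, 0, 1, 3, 2, 4, 5]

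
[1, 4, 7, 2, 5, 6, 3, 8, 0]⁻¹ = [8, 0, 3, 6, 1, 4, 5, 2, 7]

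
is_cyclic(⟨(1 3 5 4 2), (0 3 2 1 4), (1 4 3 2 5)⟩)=no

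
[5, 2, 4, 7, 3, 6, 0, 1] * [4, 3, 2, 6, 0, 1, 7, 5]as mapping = [0→1, 1→2, 2→0, 3→5, 4→6, 5→7, 6→4, 7→3]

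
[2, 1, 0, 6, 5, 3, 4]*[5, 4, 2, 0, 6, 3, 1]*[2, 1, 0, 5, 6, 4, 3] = [0, 6, 4, 1, 5, 2, 3]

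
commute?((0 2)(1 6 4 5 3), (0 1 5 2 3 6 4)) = no:(0 2)(1 6 4 5 3)*(0 1 5 2 3 6 4) = (0 3 5 6)(1 4 2), (0 1 5 2 3 6 4)*(0 2)(1 6 4 5 3) = (0 6 5)(1 3 4 2)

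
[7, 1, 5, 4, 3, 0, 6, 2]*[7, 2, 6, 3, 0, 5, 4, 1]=[1, 2, 5, 0, 3, 7, 4, 6]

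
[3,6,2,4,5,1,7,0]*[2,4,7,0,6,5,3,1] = [0,3,7,6,5,4,1,2]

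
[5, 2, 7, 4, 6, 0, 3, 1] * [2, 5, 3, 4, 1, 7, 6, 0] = [7, 3, 0, 1, 6, 2, 4, 5]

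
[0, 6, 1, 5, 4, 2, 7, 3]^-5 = [0, 6, 1, 5, 4, 2, 7, 3]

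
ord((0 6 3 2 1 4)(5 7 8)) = 6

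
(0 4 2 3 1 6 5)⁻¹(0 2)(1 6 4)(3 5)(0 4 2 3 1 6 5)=(0 1)(2 6 5)(3 4)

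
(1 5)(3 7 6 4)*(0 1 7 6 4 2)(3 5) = (0 1 3 6 2)(4 5 7)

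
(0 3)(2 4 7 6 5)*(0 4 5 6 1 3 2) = (0 2 5)(1 3 4 7)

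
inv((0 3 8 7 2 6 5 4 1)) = (0 1 4 5 6 2 7 8 3)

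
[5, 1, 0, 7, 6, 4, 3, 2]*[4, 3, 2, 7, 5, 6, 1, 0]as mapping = [0→6, 1→3, 2→4, 3→0, 4→1, 5→5, 6→7, 7→2]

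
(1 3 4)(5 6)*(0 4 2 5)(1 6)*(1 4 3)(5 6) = (0 3 2 6)(4 5)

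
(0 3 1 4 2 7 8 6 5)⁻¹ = (0 5 6 8 7 2 4 1 3)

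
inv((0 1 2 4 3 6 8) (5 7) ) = (0 8 6 3 4 2 1) (5 7) 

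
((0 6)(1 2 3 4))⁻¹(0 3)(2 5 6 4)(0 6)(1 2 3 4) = (0 1 3 5)(4 6)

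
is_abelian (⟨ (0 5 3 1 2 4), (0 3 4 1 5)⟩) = no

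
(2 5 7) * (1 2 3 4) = (1 2 5 7 3 4)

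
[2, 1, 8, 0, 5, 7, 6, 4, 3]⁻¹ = [3, 1, 0, 8, 7, 4, 6, 5, 2]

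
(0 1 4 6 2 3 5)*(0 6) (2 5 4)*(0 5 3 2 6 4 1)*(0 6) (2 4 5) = (0 6 3 1) (2 4) 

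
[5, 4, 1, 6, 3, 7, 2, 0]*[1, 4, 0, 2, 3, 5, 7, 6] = [5, 3, 4, 7, 2, 6, 0, 1]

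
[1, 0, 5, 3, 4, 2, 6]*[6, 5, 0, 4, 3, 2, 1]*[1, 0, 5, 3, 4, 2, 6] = [2, 6, 5, 4, 3, 1, 0]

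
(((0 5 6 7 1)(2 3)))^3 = (0 7 5 1 6)(2 3)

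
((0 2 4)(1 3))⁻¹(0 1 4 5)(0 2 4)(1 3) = (0 5 2 3)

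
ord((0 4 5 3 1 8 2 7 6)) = 9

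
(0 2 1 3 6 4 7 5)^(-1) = (0 5 7 4 6 3 1 2)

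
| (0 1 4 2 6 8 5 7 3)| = 9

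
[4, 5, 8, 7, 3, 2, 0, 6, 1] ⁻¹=[6, 8, 5, 4, 0, 1, 7, 3, 2] 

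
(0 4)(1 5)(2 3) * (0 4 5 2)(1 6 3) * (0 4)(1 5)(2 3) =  (0 1 3 4)(2 5 6)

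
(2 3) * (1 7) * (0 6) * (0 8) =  (0 6 8)(1 7)(2 3)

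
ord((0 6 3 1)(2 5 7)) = 12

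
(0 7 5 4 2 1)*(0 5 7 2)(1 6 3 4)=(0 2 6 3 4)(1 5)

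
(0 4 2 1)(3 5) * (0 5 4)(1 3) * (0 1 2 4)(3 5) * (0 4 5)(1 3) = (0 3 4 5 2)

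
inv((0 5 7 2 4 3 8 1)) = (0 1 8 3 4 2 7 5)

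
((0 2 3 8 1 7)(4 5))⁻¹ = (0 7 1 8 3 2)(4 5)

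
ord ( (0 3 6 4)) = 4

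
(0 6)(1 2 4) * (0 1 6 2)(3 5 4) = (0 2 3 5 4 6 1)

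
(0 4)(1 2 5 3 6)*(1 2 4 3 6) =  (0 3 1 4)(2 5 6)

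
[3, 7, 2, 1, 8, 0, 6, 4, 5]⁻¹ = [5, 3, 2, 0, 7, 8, 6, 1, 4]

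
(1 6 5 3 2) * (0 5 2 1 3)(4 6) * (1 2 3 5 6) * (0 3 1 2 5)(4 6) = (0 4 2)(1 6)(3 5)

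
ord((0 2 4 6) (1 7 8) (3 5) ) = 12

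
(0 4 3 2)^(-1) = (0 2 3 4)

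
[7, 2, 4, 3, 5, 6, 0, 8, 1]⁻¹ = [6, 8, 1, 3, 2, 4, 5, 0, 7]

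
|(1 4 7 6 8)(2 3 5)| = 15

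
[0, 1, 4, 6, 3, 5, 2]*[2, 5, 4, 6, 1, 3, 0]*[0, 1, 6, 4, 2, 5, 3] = [6, 5, 1, 0, 3, 4, 2]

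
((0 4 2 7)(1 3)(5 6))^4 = ()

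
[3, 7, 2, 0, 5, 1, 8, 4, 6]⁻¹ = [3, 5, 2, 0, 7, 4, 8, 1, 6]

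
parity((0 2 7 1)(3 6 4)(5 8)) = even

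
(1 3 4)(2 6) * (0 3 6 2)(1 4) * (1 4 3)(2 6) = (0 1 2 6)(3 4)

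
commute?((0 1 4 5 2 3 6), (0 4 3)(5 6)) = no:(0 1 4 5 2 3 6)*(0 4 3)(5 6) = (0 1 3 5 2)(4 6), (0 4 3)(5 6)*(0 1 4 5 2 3 6) = (0 5)(1 4 6 2 3)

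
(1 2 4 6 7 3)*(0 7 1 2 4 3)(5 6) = (0 7)(1 4 5 6)(2 3)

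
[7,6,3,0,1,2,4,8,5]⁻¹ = [3,4,5,2,6,8,1,0,7]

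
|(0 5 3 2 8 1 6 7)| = 8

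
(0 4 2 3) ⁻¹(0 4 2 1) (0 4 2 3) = (1 4 2 3) 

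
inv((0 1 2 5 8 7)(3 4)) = (0 7 8 5 2 1)(3 4)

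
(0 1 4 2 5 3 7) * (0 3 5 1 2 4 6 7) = (0 2 1 6 7 3)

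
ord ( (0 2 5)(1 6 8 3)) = 12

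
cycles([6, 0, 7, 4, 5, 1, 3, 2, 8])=(0 6 3 4 5 1)(2 7)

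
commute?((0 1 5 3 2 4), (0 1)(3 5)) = no:(0 1 5 3 2 4) * (0 1)(3 5) = (1 3 2 4), (0 1)(3 5) * (0 1 5 3 2 4) = (0 5 2 4)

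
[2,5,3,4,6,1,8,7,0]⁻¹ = [8,5,0,2,3,1,4,7,6]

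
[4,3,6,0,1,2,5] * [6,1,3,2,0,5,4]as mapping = [0→0,1→2,2→4,3→6,4→1,5→3,6→5]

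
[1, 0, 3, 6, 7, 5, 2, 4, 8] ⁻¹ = [1, 0, 6, 2, 7, 5, 3, 4, 8] 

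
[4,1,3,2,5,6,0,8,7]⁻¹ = [6,1,3,2,0,4,5,8,7]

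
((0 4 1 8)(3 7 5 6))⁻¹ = (0 8 1 4)(3 6 5 7)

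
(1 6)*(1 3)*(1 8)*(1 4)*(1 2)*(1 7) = (1 6 3 8 4 2 7)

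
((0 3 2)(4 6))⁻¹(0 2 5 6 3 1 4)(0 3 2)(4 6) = (0 5 4 2 1 6 3)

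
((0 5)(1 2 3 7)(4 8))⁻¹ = (0 5)(1 7 3 2)(4 8)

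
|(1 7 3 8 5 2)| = 6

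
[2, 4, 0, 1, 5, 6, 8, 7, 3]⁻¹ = [2, 3, 0, 8, 1, 4, 5, 7, 6]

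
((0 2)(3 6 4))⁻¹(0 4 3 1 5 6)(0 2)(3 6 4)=(1 5 4 2 3 6)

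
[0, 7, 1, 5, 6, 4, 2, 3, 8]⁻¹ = [0, 2, 6, 7, 5, 3, 4, 1, 8]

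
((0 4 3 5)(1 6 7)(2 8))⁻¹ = (0 5 3 4)(1 7 6)(2 8)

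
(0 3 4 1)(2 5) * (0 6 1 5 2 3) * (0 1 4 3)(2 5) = (0 1 6 4 2 5)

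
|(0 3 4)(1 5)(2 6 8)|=6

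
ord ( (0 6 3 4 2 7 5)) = 7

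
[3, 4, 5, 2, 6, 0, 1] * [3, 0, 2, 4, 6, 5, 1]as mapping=[0→4, 1→6, 2→5, 3→2, 4→1, 5→3, 6→0]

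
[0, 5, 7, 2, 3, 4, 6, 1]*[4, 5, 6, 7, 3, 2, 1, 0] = [4, 2, 0, 6, 7, 3, 1, 5]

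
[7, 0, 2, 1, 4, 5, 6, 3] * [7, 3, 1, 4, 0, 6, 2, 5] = [5, 7, 1, 3, 0, 6, 2, 4]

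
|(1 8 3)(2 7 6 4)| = 12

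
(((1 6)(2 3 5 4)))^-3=(1 6)(2 3 5 4)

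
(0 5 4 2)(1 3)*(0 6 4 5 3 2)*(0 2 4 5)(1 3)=(0 1 4 2 6 5)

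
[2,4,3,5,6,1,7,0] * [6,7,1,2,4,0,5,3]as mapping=[0→1,1→4,2→2,3→0,4→5,5→7,6→3,7→6]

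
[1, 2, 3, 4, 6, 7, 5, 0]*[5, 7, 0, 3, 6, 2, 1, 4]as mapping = [0→7, 1→0, 2→3, 3→6, 4→1, 5→4, 6→2, 7→5]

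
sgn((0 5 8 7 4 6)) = -1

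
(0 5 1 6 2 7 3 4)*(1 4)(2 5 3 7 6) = (0 3 1 2 6 5 4)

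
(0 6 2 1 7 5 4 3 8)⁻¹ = (0 8 3 4 5 7 1 2 6)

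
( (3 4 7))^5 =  (3 7 4)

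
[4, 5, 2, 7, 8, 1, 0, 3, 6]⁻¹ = [6, 5, 2, 7, 0, 1, 8, 3, 4]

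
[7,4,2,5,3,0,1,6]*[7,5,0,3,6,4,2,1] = [1,6,0,4,3,7,5,2]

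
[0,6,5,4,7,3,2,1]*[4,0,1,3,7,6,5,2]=[4,5,6,7,2,3,1,0]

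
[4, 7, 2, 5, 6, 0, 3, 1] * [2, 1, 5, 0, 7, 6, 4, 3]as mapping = [0→7, 1→3, 2→5, 3→6, 4→4, 5→2, 6→0, 7→1]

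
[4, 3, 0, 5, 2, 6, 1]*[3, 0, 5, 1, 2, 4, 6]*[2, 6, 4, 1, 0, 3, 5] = [4, 6, 1, 0, 3, 5, 2]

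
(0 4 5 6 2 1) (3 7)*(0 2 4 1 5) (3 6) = (0 1 2 5 3 7 6 4) 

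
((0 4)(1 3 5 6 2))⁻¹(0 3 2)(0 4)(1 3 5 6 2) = (1 4 5)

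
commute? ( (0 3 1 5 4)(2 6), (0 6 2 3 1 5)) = no: (0 3 1 5 4)(2 6) * (0 6 2 3 1 5) = (0 1)(3 5 4 6), (0 6 2 3 1 5) * (0 3 1 5 4)(2 6) = (0 2 1 4)(3 5)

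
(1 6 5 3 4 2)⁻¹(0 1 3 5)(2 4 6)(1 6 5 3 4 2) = (0 6 4 3)(1 2 5)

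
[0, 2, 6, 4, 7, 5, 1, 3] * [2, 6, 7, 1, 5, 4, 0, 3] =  [2, 7, 0, 5, 3, 4, 6, 1]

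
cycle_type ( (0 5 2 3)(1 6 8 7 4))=4.5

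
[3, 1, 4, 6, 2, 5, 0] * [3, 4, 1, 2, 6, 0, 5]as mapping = [0→2, 1→4, 2→6, 3→5, 4→1, 5→0, 6→3]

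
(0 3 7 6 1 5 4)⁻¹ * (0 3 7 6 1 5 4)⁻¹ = (0 5 6 3 4 1 7)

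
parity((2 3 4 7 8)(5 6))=odd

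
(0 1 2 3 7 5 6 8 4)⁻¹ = (0 4 8 6 5 7 3 2 1)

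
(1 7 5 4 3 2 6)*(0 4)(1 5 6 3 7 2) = (0 4 7 6 5)(1 2 3)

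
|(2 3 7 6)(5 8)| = 4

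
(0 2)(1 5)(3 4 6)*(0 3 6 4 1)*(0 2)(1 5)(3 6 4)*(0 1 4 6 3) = (0 1 4)(2 3 5)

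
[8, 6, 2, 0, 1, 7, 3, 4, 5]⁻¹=[3, 4, 2, 6, 7, 8, 1, 5, 0]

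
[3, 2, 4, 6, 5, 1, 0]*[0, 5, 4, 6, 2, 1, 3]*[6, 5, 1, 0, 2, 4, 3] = [3, 2, 1, 0, 5, 4, 6]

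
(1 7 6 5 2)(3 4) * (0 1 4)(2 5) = (0 1 7 6 2 4 3)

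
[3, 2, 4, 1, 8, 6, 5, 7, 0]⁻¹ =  [8, 3, 1, 0, 2, 6, 5, 7, 4]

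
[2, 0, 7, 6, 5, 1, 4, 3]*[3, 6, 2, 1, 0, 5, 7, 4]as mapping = [0→2, 1→3, 2→4, 3→7, 4→5, 5→6, 6→0, 7→1]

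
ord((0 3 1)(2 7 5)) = 3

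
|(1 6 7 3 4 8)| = 6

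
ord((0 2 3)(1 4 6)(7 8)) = 6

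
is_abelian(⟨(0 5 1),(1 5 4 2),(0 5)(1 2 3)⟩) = no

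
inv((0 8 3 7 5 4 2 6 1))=(0 1 6 2 4 5 7 3 8)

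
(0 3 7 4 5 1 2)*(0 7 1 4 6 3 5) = (0 5 4)(1 2 7 6 3)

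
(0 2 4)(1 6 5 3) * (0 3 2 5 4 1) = (0 5 2 1 6 4 3)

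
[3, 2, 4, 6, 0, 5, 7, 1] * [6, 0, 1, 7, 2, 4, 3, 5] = [7, 1, 2, 3, 6, 4, 5, 0]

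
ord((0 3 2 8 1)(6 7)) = 10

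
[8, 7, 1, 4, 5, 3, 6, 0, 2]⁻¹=[7, 2, 8, 5, 3, 4, 6, 1, 0]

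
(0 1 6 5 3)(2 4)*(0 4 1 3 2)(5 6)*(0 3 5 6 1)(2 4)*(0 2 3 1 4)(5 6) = (0 6 4 1 5)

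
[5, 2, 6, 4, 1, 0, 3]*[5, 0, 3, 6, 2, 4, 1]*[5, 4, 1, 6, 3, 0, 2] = [3, 6, 4, 1, 5, 0, 2]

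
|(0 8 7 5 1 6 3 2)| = 8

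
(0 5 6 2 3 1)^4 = (0 3 6)(1 2 5)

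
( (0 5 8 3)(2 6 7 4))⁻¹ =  (0 3 8 5)(2 4 7 6)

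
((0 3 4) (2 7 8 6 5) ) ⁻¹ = (0 4 3) (2 5 6 8 7) 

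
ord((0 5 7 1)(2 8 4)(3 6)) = 12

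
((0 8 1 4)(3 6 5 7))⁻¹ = (0 4 1 8)(3 7 5 6)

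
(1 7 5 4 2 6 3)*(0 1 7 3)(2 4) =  (0 1 3 7 5 2 6)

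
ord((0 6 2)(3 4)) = 6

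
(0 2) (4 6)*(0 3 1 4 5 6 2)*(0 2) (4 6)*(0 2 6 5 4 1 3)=(0 6 4 2) (1 5) 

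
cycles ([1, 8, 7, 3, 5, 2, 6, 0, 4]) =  (0 1 8 4 5 2 7)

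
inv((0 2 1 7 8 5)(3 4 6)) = (0 5 8 7 1 2)(3 6 4)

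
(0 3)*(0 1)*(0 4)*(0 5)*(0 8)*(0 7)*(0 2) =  (0 3 1 4 5 8 7 2)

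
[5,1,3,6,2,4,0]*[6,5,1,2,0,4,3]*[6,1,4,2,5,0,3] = [5,0,4,2,1,6,3] 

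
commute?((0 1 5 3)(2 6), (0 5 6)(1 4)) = no:(0 1 5 3)(2 6)*(0 5 6)(1 4) = (0 4 1 6 2)(3 5), (0 5 6)(1 4)*(0 1 5 3)(2 6) = (0 3)(1 4 5 2 6)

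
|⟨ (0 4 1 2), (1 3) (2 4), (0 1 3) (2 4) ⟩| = 120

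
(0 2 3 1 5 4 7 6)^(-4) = (0 5)(1 6)(2 4)(3 7)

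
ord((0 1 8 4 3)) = 5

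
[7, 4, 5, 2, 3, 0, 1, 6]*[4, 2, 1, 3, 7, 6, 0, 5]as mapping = [0→5, 1→7, 2→6, 3→1, 4→3, 5→4, 6→2, 7→0]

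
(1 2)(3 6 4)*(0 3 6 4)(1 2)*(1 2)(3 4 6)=(0 4 3 6)(1 2)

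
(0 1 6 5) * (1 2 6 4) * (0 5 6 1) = (0 2 1 4)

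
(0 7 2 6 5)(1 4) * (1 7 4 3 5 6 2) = (0 4 7 1 3 5)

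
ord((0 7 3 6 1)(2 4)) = 10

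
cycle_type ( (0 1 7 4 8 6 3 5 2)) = 9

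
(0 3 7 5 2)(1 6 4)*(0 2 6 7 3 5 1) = (0 5 6 4)(1 7)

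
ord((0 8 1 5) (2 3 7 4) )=4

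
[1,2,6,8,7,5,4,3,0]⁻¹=[8,0,1,7,6,5,2,4,3]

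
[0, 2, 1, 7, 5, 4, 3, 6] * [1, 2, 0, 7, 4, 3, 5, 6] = [1, 0, 2, 6, 3, 4, 7, 5]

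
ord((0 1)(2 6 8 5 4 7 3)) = 14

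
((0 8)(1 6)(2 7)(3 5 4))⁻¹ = (0 8)(1 6)(2 7)(3 4 5)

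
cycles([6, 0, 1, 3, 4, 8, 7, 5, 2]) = (0 6 7 5 8 2 1)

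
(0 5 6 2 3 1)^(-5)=(0 5 6 2 3 1)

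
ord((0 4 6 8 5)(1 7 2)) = 15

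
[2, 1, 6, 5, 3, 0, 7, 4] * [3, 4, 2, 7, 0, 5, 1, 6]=[2, 4, 1, 5, 7, 3, 6, 0]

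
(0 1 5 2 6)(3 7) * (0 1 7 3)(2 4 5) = (0 7)(1 2 6)(4 5)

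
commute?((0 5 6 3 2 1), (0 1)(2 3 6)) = no:(0 5 6 3 2 1)*(0 1)(2 3 6) = (0 5 2), (0 1)(2 3 6)*(0 5 6 3 2 1) = (1 5 6)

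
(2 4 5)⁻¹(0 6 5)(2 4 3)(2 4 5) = (0 6 2)(3 4 5)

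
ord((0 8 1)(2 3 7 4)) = 12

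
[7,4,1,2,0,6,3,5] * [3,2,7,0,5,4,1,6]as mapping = [0→6,1→5,2→2,3→7,4→3,5→1,6→0,7→4]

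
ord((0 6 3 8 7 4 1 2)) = 8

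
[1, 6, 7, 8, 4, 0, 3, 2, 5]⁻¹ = [5, 0, 7, 6, 4, 8, 1, 2, 3]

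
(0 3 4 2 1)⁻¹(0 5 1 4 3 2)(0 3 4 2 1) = (0 2 4 1 3 5)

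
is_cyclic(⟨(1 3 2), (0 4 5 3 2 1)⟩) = no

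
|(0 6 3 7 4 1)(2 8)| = 6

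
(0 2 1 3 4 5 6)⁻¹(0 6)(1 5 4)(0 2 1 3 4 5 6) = (0 2)(3 6 5)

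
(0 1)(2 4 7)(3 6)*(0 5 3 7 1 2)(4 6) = (0 2 6 7)(1 5 3 4)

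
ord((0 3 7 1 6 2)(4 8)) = 6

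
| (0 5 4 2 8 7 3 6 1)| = 9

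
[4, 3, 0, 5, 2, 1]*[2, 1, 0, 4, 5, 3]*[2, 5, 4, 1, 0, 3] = [3, 0, 4, 1, 2, 5]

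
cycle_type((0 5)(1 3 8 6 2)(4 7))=2^2.5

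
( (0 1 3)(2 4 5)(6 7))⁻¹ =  (0 3 1)(2 5 4)(6 7)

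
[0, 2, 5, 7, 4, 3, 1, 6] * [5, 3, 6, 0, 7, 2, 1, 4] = [5, 6, 2, 4, 7, 0, 3, 1]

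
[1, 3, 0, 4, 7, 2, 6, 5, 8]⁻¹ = [2, 0, 5, 1, 3, 7, 6, 4, 8]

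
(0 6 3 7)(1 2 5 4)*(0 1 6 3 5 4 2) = (0 3 7 1)(2 4 6 5)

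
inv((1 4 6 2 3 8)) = (1 8 3 2 6 4)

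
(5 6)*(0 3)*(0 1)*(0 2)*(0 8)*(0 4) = (0 3 1 2 8 4)(5 6)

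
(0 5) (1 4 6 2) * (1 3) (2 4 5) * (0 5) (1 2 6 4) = (0 6 1) (2 3) 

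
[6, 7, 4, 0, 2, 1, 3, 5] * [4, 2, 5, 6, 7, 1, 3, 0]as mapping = [0→3, 1→0, 2→7, 3→4, 4→5, 5→2, 6→6, 7→1]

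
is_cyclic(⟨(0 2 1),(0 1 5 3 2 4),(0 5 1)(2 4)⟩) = no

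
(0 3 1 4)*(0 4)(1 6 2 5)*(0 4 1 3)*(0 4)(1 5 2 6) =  (0 4 5 3 1)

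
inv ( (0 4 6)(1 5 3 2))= (0 6 4)(1 2 3 5)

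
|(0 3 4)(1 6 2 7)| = 12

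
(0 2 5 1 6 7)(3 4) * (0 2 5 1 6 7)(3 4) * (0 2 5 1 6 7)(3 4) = (0 1)(2 6)(3 4)(5 7)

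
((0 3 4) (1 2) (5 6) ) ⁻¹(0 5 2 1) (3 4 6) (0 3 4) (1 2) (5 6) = (0 5 4) (1 2 3 6) 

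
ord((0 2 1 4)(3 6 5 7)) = 4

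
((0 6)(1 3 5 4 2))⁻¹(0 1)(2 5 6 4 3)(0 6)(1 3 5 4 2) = (0 2 5 1 4)(3 6)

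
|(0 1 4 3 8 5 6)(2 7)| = 14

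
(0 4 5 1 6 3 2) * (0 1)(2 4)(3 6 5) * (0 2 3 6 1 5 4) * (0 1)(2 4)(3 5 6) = (0 5 4 3 1 2 6)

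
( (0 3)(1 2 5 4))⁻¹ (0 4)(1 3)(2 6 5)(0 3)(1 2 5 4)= (0 2)(1 3)(4 5 6)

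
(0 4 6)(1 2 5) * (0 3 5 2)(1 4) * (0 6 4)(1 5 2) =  (0 5)(1 6 3 2)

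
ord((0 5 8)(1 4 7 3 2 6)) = 6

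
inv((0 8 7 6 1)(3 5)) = (0 1 6 7 8)(3 5)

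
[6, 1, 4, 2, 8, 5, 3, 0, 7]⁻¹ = [7, 1, 3, 6, 2, 5, 0, 8, 4]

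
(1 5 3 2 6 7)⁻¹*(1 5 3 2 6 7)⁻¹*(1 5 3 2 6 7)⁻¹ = (1 2)(3 7)(5 6)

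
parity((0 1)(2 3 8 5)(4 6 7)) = even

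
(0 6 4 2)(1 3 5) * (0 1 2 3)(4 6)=(0 4 3 5 2 1)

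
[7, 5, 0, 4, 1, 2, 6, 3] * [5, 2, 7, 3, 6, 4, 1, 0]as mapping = [0→0, 1→4, 2→5, 3→6, 4→2, 5→7, 6→1, 7→3]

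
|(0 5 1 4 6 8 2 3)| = 8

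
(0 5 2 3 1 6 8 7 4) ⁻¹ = (0 4 7 8 6 1 3 2 5) 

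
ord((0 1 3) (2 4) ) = 6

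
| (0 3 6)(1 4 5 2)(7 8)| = 12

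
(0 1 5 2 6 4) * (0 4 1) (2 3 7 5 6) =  (1 6) (3 7 5) 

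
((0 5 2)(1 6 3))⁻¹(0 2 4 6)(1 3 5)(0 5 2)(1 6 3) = (0 4 3 5)(1 2 6)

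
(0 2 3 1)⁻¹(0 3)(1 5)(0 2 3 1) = (0 5)(1 2)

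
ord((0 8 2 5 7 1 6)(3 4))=14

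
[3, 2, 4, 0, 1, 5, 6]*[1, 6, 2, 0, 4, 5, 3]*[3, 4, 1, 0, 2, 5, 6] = [3, 1, 2, 4, 6, 5, 0]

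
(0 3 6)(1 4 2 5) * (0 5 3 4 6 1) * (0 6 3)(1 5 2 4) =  (0 1 3 5 6 2)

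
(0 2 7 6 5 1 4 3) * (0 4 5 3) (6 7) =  (0 2 6 3 4) (1 5) 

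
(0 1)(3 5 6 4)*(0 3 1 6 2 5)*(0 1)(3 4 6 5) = (0 5 2 3 1 4)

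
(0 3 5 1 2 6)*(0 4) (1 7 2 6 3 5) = (0 5 7 2 3 1 6 4) 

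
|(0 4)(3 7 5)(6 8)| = 6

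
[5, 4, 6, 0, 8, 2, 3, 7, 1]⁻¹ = [3, 8, 5, 6, 1, 0, 2, 7, 4]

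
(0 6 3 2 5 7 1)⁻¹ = (0 1 7 5 2 3 6)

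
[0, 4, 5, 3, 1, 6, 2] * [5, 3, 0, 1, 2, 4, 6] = [5, 2, 4, 1, 3, 6, 0]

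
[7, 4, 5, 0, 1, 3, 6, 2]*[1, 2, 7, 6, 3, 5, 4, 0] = [0, 3, 5, 1, 2, 6, 4, 7]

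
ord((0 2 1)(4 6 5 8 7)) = 15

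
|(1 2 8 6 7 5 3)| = 7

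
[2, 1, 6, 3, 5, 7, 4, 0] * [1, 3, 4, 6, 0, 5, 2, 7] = [4, 3, 2, 6, 5, 7, 0, 1]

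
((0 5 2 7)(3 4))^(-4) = ()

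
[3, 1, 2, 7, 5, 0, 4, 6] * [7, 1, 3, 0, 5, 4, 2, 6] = [0, 1, 3, 6, 4, 7, 5, 2]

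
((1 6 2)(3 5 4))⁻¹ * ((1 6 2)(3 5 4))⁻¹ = (1 6 2)(3 5 4)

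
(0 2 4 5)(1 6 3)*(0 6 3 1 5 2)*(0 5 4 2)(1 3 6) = (0 5 1 6 3 4)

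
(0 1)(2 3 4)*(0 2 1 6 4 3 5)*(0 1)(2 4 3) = (0 6 3 2 5 1 4)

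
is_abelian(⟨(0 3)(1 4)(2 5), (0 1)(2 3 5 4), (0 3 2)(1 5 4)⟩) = no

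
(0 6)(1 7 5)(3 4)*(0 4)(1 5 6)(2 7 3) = (0 1 3)(2 7 6 4)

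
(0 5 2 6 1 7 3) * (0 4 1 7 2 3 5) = (1 2 6 7 5 3 4)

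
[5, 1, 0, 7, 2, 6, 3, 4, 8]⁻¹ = [2, 1, 4, 6, 7, 0, 5, 3, 8]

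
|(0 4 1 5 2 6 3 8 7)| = 9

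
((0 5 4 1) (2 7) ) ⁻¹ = (0 1 4 5) (2 7) 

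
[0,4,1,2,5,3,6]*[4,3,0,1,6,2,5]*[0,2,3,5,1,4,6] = [1,6,5,0,3,2,4] 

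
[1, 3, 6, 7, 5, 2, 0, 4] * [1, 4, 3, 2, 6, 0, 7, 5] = [4, 2, 7, 5, 0, 3, 1, 6]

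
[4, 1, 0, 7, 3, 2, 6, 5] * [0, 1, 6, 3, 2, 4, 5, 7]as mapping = [0→2, 1→1, 2→0, 3→7, 4→3, 5→6, 6→5, 7→4]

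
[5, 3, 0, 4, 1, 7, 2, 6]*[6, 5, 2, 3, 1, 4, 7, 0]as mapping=[0→4, 1→3, 2→6, 3→1, 4→5, 5→0, 6→2, 7→7]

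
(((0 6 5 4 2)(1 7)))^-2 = (0 4 6 2 5)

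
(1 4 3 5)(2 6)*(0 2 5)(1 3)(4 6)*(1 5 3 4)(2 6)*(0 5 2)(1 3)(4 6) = (0 4 2 3 5 6 1)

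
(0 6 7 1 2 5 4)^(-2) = (0 5 1 6 4 2 7)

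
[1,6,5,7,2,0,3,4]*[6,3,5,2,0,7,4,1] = [3,4,7,1,5,6,2,0]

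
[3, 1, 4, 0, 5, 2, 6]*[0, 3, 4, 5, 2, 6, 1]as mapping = [0→5, 1→3, 2→2, 3→0, 4→6, 5→4, 6→1]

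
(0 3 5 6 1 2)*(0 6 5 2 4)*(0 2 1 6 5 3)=(1 4 2 5 3) 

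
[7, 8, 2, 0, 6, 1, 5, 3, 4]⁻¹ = [3, 5, 2, 7, 8, 6, 4, 0, 1]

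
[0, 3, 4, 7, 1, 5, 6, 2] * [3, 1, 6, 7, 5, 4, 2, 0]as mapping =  [0→3, 1→7, 2→5, 3→0, 4→1, 5→4, 6→2, 7→6]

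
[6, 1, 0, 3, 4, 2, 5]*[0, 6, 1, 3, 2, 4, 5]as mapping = [0→5, 1→6, 2→0, 3→3, 4→2, 5→1, 6→4]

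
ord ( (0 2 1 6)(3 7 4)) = 12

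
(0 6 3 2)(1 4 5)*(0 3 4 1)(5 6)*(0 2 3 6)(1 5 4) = (0 4)(1 5 2 6)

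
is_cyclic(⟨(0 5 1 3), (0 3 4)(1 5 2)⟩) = no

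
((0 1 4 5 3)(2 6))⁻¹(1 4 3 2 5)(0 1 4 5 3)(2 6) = (0 6 3 4 5)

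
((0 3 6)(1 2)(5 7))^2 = (0 6 3)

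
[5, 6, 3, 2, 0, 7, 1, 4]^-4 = [0, 1, 2, 3, 4, 5, 6, 7]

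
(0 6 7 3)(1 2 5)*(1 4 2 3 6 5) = (0 5 4 2 1 3)(6 7)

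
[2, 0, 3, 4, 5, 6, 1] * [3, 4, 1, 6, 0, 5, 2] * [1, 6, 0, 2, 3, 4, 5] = [6, 2, 5, 1, 4, 0, 3]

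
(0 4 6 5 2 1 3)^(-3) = (0 2 4 1 6 3 5)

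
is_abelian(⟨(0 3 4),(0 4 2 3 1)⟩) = no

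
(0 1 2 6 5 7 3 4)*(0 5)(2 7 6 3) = (0 1 7 2 3 4 5 6)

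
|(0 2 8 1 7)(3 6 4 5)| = 20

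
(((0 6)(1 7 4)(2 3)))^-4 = (1 4 7)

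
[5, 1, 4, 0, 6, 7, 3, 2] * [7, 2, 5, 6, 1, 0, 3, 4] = [0, 2, 1, 7, 3, 4, 6, 5]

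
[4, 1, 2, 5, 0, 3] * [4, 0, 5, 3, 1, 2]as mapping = [0→1, 1→0, 2→5, 3→2, 4→4, 5→3]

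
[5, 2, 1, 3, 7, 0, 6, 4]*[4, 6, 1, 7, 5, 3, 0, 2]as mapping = [0→3, 1→1, 2→6, 3→7, 4→2, 5→4, 6→0, 7→5]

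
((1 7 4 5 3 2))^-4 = (1 4 3)(2 7 5)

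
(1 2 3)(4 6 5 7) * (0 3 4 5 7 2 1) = (0 3)(2 4 6 7 5)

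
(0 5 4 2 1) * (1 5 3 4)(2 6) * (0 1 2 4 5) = (0 3 5 2)(4 6)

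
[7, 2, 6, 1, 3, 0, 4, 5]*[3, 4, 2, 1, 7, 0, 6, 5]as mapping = [0→5, 1→2, 2→6, 3→4, 4→1, 5→3, 6→7, 7→0]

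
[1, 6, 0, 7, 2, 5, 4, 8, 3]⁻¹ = [2, 0, 4, 8, 6, 5, 1, 3, 7]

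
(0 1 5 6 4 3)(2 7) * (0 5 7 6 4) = (0 1 7 2 6)(3 5 4)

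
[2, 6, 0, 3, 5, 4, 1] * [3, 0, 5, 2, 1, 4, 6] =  [5, 6, 3, 2, 4, 1, 0]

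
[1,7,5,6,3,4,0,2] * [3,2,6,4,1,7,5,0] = [2,0,7,5,4,1,3,6]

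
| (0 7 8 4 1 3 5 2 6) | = 9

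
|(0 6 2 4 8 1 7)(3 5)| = 14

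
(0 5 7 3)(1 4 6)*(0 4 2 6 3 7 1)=(0 5 1 2 6)(3 4)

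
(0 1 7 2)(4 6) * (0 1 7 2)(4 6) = (0 7)(1 2)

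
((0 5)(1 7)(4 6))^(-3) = (0 5)(1 7)(4 6)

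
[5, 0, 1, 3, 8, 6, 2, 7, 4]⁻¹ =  [1, 2, 6, 3, 8, 0, 5, 7, 4]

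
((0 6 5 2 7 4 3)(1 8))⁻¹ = (0 3 4 7 2 5 6)(1 8)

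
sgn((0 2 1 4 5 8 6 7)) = -1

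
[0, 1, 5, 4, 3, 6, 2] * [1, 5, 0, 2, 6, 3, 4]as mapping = [0→1, 1→5, 2→3, 3→6, 4→2, 5→4, 6→0]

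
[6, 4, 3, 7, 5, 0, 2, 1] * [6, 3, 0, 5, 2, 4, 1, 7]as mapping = [0→1, 1→2, 2→5, 3→7, 4→4, 5→6, 6→0, 7→3]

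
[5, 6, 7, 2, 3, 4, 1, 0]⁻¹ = [7, 6, 3, 4, 5, 0, 1, 2]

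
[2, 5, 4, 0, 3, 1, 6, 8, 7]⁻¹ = [3, 5, 0, 4, 2, 1, 6, 8, 7]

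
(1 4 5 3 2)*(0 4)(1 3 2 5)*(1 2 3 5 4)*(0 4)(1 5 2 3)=(0 5 1 4 3)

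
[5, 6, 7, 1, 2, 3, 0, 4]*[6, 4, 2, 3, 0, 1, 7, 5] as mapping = [0→1, 1→7, 2→5, 3→4, 4→2, 5→3, 6→6, 7→0] 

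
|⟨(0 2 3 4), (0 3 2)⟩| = 24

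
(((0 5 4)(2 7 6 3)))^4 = (0 5 4)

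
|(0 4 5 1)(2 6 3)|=12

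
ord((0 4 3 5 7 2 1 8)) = 8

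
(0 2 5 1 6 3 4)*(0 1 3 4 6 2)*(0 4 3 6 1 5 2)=(0 4 5 6 3 1)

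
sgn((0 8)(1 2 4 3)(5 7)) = -1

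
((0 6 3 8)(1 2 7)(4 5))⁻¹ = (0 8 3 6)(1 7 2)(4 5)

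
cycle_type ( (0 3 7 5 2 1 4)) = 7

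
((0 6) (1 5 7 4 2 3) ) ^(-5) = (0 6) (1 5 7 4 2 3) 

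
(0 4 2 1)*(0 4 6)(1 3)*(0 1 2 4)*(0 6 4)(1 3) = (0 4)(1 6 3 2)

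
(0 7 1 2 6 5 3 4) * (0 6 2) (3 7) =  (0 3 4 6 5 7 1) 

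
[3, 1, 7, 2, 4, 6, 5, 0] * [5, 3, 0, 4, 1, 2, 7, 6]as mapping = [0→4, 1→3, 2→6, 3→0, 4→1, 5→7, 6→2, 7→5]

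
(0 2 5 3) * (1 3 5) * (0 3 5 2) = (1 5 2)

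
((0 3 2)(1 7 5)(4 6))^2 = (0 2 3)(1 5 7)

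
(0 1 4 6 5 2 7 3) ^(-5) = (0 6 7 1 5 3 4 2) 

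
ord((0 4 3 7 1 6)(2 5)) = 6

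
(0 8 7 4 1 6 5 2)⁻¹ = (0 2 5 6 1 4 7 8)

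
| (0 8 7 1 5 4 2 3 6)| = 9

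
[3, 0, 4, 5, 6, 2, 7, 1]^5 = [6, 4, 0, 7, 3, 1, 5, 2]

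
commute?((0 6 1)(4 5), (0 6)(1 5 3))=no:(0 6 1)(4 5)*(0 6)(1 5 3)=(1 6 5 4 3), (0 6)(1 5 3)*(0 6 1)(4 5)=(0 1 4 5 3)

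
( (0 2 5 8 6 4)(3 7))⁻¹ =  (0 4 6 8 5 2)(3 7)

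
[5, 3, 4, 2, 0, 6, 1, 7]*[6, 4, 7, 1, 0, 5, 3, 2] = [5, 1, 0, 7, 6, 3, 4, 2]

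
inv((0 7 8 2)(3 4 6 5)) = (0 2 8 7)(3 5 6 4)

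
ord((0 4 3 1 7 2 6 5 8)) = 9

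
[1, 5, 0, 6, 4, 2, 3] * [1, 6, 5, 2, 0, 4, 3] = [6, 4, 1, 3, 0, 5, 2]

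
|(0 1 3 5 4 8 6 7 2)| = 9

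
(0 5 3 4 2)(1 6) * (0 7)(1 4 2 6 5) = (0 1 5 3 2 7)(4 6)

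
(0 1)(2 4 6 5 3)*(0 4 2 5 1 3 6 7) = (0 3 5 6 1 4 7)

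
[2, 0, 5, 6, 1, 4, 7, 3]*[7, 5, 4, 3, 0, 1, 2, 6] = [4, 7, 1, 2, 5, 0, 6, 3]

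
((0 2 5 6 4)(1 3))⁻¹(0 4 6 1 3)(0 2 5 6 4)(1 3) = (0 4 3 1 2)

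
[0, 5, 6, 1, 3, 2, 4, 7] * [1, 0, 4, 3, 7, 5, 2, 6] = [1, 5, 2, 0, 3, 4, 7, 6]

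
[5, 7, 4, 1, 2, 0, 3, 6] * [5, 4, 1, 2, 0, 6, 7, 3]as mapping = [0→6, 1→3, 2→0, 3→4, 4→1, 5→5, 6→2, 7→7]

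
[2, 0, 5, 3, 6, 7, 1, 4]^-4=[7, 5, 4, 3, 0, 6, 2, 1]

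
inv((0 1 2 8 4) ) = (0 4 8 2 1) 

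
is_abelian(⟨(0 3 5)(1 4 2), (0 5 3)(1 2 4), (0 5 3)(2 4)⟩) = no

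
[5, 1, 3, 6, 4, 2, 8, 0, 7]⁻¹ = [7, 1, 5, 2, 4, 0, 3, 8, 6]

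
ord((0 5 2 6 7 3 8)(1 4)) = 14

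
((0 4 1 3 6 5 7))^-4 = (0 3 7 1 5 4 6)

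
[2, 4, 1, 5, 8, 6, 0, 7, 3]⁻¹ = [6, 2, 0, 8, 1, 3, 5, 7, 4]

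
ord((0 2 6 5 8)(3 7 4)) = 15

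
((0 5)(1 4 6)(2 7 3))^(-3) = (0 5)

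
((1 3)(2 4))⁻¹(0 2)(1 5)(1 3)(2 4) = (0 4)(3 5)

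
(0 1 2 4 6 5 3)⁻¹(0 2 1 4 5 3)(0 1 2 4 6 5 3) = (0 1 4 2 6 3)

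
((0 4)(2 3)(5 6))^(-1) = (0 4)(2 3)(5 6)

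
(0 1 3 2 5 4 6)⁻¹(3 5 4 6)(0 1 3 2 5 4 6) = (0 2 4 6)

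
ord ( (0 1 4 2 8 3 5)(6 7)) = 14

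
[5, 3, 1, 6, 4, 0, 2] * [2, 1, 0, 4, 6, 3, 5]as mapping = [0→3, 1→4, 2→1, 3→5, 4→6, 5→2, 6→0]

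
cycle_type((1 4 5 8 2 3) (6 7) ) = 2.6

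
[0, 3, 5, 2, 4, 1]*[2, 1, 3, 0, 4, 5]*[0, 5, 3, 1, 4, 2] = [3, 0, 2, 1, 4, 5]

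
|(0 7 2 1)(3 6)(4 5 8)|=12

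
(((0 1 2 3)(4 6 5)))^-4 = (4 5 6)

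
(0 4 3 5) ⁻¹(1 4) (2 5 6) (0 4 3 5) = (0 6 2) (1 3) 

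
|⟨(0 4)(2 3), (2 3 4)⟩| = 12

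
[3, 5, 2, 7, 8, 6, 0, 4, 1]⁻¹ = [6, 8, 2, 0, 7, 1, 5, 3, 4]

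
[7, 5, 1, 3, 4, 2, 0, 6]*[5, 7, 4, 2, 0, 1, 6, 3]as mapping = [0→3, 1→1, 2→7, 3→2, 4→0, 5→4, 6→5, 7→6]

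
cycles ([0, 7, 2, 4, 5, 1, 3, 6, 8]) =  (1 7 6 3 4 5)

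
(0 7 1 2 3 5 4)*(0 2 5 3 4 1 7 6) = (0 6)(1 5)(2 4)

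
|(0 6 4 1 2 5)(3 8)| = 6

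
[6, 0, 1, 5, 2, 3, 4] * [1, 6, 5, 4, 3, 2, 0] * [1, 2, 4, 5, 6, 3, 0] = [1, 2, 0, 4, 3, 6, 5]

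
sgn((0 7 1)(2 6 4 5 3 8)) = -1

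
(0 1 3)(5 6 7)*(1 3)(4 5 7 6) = (0 3)(4 5)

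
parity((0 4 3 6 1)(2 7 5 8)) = odd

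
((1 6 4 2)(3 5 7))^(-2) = (1 4)(2 6)(3 5 7)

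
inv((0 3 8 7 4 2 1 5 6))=(0 6 5 1 2 4 7 8 3)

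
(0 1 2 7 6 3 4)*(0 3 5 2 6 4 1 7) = (0 7 4 3 1 6 5 2)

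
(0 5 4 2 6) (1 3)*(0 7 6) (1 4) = (0 5 1 3 4 2) (6 7) 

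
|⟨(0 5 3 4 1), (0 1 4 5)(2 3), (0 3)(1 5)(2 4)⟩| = 720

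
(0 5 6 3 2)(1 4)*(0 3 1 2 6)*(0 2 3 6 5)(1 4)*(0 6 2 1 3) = (0 6 4)(1 3 5)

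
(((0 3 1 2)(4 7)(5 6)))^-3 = (0 3 1 2)(4 7)(5 6)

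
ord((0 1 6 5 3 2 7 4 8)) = 9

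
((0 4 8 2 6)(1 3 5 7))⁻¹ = (0 6 2 8 4)(1 7 5 3)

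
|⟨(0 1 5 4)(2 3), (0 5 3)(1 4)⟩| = 72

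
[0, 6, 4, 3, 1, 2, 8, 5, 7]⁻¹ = [0, 4, 5, 3, 2, 7, 1, 8, 6]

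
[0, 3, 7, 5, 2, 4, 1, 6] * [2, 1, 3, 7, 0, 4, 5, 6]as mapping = [0→2, 1→7, 2→6, 3→4, 4→3, 5→0, 6→1, 7→5]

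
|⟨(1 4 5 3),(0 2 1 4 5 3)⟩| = 720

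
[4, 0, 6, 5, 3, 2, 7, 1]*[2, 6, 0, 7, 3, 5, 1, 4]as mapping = [0→3, 1→2, 2→1, 3→5, 4→7, 5→0, 6→4, 7→6]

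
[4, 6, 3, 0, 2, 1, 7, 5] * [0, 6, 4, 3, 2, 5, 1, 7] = [2, 1, 3, 0, 4, 6, 7, 5]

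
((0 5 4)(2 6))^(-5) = (0 5 4)(2 6)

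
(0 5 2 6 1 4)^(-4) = (0 2 1)(4 5 6)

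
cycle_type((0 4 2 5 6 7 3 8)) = 8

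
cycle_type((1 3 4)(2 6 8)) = 3^2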